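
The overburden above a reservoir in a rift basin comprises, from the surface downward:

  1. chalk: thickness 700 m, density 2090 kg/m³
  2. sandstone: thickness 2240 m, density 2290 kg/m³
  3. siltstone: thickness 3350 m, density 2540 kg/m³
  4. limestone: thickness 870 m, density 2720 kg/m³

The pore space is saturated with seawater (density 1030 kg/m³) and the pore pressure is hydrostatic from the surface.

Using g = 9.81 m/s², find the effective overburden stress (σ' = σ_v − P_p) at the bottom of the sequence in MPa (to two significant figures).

99 MPa

Overburden (lithostatic) stress σ_v:
chalk: 2090 kg/m³ × 9.81 m/s² × 700 m = 1.435×10^7 Pa = 14.35 MPa
sandstone: 2290 kg/m³ × 9.81 m/s² × 2240 m = 5.032×10^7 Pa = 50.32 MPa
siltstone: 2540 kg/m³ × 9.81 m/s² × 3350 m = 8.347×10^7 Pa = 83.47 MPa
limestone: 2720 kg/m³ × 9.81 m/s² × 870 m = 2.321×10^7 Pa = 23.21 MPa
Total = 14.35 + 50.32 + 83.47 + 23.21 = 171.36 MPa
Pore pressure P_p = 1030 kg/m³ × 9.81 m/s² × 7160 m = 7.235×10^7 Pa = 72.35 MPa
Effective stress σ' = σ_v − P_p = 171.4 − 72.35 = 99.014 MPa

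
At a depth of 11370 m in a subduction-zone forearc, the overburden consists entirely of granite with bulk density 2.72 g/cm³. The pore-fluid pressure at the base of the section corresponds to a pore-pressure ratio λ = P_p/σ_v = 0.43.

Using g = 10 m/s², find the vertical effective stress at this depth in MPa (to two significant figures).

180 MPa

Overburden (lithostatic) stress σ_v:
granite: 2720 kg/m³ × 10 m/s² × 11370 m = 3.093×10^8 Pa = 309.3 MPa
Pore pressure P_p = λ·σ_v = 0.43 × 309.3 MPa = 133.0 MPa
Effective stress σ' = σ_v − P_p = 309.3 − 133.0 = 176.28 MPa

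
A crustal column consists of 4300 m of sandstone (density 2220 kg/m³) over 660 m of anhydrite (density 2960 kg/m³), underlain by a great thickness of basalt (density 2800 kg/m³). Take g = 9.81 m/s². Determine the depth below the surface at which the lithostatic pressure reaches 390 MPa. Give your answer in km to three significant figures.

Pressure at base of upper layers: 2220×9.81×4300 + 2960×9.81×660 = 1.128×10^8 Pa = 112.8 MPa
Remaining pressure to be supplied by basalt: 3.900×10^8 − 1.128×10^8 = 2.772×10^8 Pa
Additional depth in basalt = 2.772×10^8 Pa / (2800 kg/m³ × 9.81 m/s²) = 10091 m
Total depth = 4960 m + 10091 m = 15051 m
= 15.051 km

15.1 km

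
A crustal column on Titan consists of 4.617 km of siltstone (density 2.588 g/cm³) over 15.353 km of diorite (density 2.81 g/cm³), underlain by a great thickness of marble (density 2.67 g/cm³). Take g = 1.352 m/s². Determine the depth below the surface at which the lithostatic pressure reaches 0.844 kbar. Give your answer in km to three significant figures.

Pressure at base of upper layers: 2588×1.352×4617 + 2810×1.352×15353 = 7.448×10^7 Pa = 0.7448 kbar
Remaining pressure to be supplied by marble: 8.440×10^7 − 7.448×10^7 = 9.917×10^6 Pa
Additional depth in marble = 9.917×10^6 Pa / (2670 kg/m³ × 1.352 m/s²) = 2747.3 m
Total depth = 19970 m + 2747.3 m = 22717 m
= 22.717 km

22.7 km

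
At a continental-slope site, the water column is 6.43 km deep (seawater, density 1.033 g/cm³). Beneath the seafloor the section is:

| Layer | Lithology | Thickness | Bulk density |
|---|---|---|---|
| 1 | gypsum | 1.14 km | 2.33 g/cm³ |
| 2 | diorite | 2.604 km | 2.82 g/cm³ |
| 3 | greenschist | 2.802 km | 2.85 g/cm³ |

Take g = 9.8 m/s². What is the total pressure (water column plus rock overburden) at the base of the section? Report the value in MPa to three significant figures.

seawater: 1033 kg/m³ × 9.8 m/s² × 6430 m = 6.509×10^7 Pa = 65.09 MPa
gypsum: 2330 kg/m³ × 9.8 m/s² × 1140 m = 2.603×10^7 Pa = 26.03 MPa
diorite: 2820 kg/m³ × 9.8 m/s² × 2604 m = 7.196×10^7 Pa = 71.96 MPa
greenschist: 2850 kg/m³ × 9.8 m/s² × 2802 m = 7.826×10^7 Pa = 78.26 MPa
Total = 65.09 + 26.03 + 71.96 + 78.26 = 241.35 MPa

241 MPa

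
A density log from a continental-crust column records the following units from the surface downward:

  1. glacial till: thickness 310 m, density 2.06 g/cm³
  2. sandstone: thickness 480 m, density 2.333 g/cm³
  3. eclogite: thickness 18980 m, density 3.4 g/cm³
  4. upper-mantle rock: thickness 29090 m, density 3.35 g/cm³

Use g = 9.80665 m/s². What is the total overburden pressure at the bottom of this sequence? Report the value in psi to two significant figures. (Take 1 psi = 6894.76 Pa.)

230000 psi

glacial till: 2060 kg/m³ × 9.80665 m/s² × 310 m = 6.263×10^6 Pa = 908.3 psi
sandstone: 2333 kg/m³ × 9.80665 m/s² × 480 m = 1.098×10^7 Pa = 1593 psi
eclogite: 3400 kg/m³ × 9.80665 m/s² × 18980 m = 6.328×10^8 Pa = 91786 psi
upper-mantle rock: 3350 kg/m³ × 9.80665 m/s² × 29090 m = 9.557×10^8 Pa = 1.386×10^5 psi
Total = 908.3 + 1593 + 91786 + 1.386×10^5 = 2.3290×10^5 psi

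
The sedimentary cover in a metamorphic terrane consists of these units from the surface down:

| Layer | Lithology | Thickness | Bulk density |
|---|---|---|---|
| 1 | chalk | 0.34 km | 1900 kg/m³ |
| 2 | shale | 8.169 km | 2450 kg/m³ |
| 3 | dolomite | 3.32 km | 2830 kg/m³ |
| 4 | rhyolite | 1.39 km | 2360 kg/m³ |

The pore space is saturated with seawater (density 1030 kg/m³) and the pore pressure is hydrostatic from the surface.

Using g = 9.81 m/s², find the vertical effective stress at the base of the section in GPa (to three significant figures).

Overburden (lithostatic) stress σ_v:
chalk: 1900 kg/m³ × 9.81 m/s² × 340 m = 6.337×10^6 Pa = 6.337 MPa
shale: 2450 kg/m³ × 9.81 m/s² × 8169 m = 1.963×10^8 Pa = 196.3 MPa
dolomite: 2830 kg/m³ × 9.81 m/s² × 3320 m = 9.217×10^7 Pa = 92.17 MPa
rhyolite: 2360 kg/m³ × 9.81 m/s² × 1390 m = 3.218×10^7 Pa = 32.18 MPa
Total = 6.337 + 196.3 + 92.17 + 32.18 = 327.03 MPa
Pore pressure P_p = 1030 kg/m³ × 9.81 m/s² × 13219 m = 1.336×10^8 Pa = 133.6 MPa
Effective stress σ' = σ_v − P_p = 327.0 − 133.6 = 193.46 MPa = 0.19346 GPa

0.193 GPa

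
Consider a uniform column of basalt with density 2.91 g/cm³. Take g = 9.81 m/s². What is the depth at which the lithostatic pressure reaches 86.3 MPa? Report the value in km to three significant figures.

h = P/(ρg) = 86.3 MPa / (2910 kg/m³ × 9.81 m/s²) = 8.630×10^7 Pa / 28547 Pa/m = 3023.1 m
= 3.0231 km

3.02 km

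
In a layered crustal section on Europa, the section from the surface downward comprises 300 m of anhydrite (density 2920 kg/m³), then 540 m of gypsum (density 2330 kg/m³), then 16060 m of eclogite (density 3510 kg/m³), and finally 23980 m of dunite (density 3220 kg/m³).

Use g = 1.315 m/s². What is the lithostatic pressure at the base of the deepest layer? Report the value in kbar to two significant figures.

1.8 kbar

anhydrite: 2920 kg/m³ × 1.315 m/s² × 300 m = 1.152×10^6 Pa = 0.01152 kbar
gypsum: 2330 kg/m³ × 1.315 m/s² × 540 m = 1.655×10^6 Pa = 0.01655 kbar
eclogite: 3510 kg/m³ × 1.315 m/s² × 16060 m = 7.413×10^7 Pa = 0.7413 kbar
dunite: 3220 kg/m³ × 1.315 m/s² × 23980 m = 1.015×10^8 Pa = 1.015 kbar
Total = 0.01152 + 0.01655 + 0.7413 + 1.015 = 1.7847 kbar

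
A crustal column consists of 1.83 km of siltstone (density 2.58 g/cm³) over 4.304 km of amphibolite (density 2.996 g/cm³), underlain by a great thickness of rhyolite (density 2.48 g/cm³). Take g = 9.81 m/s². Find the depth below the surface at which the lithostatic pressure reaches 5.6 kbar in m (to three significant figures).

22000 m

Pressure at base of upper layers: 2580×9.81×1830 + 2996×9.81×4304 = 1.728×10^8 Pa = 1.728 kbar
Remaining pressure to be supplied by rhyolite: 5.600×10^8 − 1.728×10^8 = 3.872×10^8 Pa
Additional depth in rhyolite = 3.872×10^8 Pa / (2480 kg/m³ × 9.81 m/s²) = 15915 m
Total depth = 6134 m + 15915 m = 22049 m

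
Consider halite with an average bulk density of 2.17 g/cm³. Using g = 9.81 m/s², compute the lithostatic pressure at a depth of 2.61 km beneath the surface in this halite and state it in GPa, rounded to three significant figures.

halite: 2170 kg/m³ × 9.81 m/s² × 2610 m = 5.556×10^7 Pa = 0.05556 GPa

0.0556 GPa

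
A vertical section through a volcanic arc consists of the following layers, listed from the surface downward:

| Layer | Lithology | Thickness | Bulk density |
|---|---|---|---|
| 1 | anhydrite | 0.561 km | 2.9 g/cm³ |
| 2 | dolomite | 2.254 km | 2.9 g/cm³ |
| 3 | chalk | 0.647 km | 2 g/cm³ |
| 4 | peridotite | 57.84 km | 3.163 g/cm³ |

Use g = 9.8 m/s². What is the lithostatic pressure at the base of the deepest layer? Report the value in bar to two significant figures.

19000 bar

anhydrite: 2900 kg/m³ × 9.8 m/s² × 561 m = 1.594×10^7 Pa = 159.4 bar
dolomite: 2900 kg/m³ × 9.8 m/s² × 2254 m = 6.406×10^7 Pa = 640.6 bar
chalk: 2000 kg/m³ × 9.8 m/s² × 647 m = 1.268×10^7 Pa = 126.8 bar
peridotite: 3163 kg/m³ × 9.8 m/s² × 57840 m = 1.793×10^9 Pa = 17929 bar
Total = 159.4 + 640.6 + 126.8 + 17929 = 18856 bar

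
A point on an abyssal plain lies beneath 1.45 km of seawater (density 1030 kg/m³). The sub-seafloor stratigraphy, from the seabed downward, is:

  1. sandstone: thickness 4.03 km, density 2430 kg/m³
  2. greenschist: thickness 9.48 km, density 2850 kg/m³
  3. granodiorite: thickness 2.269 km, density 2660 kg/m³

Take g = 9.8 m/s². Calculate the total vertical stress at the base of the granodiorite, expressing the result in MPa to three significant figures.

435 MPa

seawater: 1030 kg/m³ × 9.8 m/s² × 1450 m = 1.464×10^7 Pa = 14.64 MPa
sandstone: 2430 kg/m³ × 9.8 m/s² × 4030 m = 9.597×10^7 Pa = 95.97 MPa
greenschist: 2850 kg/m³ × 9.8 m/s² × 9480 m = 2.648×10^8 Pa = 264.8 MPa
granodiorite: 2660 kg/m³ × 9.8 m/s² × 2269 m = 5.915×10^7 Pa = 59.15 MPa
Total = 14.64 + 95.97 + 264.8 + 59.15 = 434.53 MPa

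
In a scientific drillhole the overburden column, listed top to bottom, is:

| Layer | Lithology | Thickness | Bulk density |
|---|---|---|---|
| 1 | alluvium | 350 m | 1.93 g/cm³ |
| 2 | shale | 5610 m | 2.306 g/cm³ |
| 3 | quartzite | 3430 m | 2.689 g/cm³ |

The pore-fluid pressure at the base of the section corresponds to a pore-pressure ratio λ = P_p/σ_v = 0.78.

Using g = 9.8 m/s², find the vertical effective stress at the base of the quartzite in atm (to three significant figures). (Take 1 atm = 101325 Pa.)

486 atm

Overburden (lithostatic) stress σ_v:
alluvium: 1930 kg/m³ × 9.8 m/s² × 350 m = 6.620×10^6 Pa = 6.620 MPa
shale: 2306 kg/m³ × 9.8 m/s² × 5610 m = 1.268×10^8 Pa = 126.8 MPa
quartzite: 2689 kg/m³ × 9.8 m/s² × 3430 m = 9.039×10^7 Pa = 90.39 MPa
Total = 6.620 + 126.8 + 90.39 = 223.79 MPa
Pore pressure P_p = λ·σ_v = 0.78 × 223.8 MPa = 174.6 MPa
Effective stress σ' = σ_v − P_p = 223.8 − 174.6 = 49.233 MPa = 485.89 atm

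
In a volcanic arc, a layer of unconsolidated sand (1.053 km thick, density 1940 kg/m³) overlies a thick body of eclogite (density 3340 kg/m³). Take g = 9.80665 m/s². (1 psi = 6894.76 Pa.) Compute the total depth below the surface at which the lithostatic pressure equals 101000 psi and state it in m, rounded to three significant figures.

Pressure at base of upper layers: 1940×9.80665×1053 = 2.003×10^7 Pa = 2906 psi
Remaining pressure to be supplied by eclogite: 6.964×10^8 − 2.003×10^7 = 6.763×10^8 Pa
Additional depth in eclogite = 6.763×10^8 Pa / (3340 kg/m³ × 9.80665 m/s²) = 20649 m
Total depth = 1053 m + 20649 m = 21702 m

21700 m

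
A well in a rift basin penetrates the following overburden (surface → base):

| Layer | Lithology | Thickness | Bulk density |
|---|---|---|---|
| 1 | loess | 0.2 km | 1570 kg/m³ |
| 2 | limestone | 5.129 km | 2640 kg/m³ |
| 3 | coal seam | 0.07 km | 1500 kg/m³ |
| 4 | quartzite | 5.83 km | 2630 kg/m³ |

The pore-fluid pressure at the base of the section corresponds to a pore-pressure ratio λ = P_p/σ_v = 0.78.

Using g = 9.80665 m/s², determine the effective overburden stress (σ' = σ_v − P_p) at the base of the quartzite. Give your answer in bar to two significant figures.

630 bar

Overburden (lithostatic) stress σ_v:
loess: 1570 kg/m³ × 9.80665 m/s² × 200 m = 3.079×10^6 Pa = 3.079 MPa
limestone: 2640 kg/m³ × 9.80665 m/s² × 5129 m = 1.328×10^8 Pa = 132.8 MPa
coal seam: 1500 kg/m³ × 9.80665 m/s² × 70 m = 1.030×10^6 Pa = 1.030 MPa
quartzite: 2630 kg/m³ × 9.80665 m/s² × 5830 m = 1.504×10^8 Pa = 150.4 MPa
Total = 3.079 + 132.8 + 1.030 + 150.4 = 287.26 MPa
Pore pressure P_p = λ·σ_v = 0.78 × 287.3 MPa = 224.1 MPa
Effective stress σ' = σ_v − P_p = 287.3 − 224.1 = 63.197 MPa = 631.97 bar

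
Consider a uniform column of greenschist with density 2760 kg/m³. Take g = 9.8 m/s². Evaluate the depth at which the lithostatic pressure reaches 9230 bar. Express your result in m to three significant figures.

34100 m

h = P/(ρg) = 9230 bar / (2760 kg/m³ × 9.8 m/s²) = 9.230×10^8 Pa / 27048 Pa/m = 34125 m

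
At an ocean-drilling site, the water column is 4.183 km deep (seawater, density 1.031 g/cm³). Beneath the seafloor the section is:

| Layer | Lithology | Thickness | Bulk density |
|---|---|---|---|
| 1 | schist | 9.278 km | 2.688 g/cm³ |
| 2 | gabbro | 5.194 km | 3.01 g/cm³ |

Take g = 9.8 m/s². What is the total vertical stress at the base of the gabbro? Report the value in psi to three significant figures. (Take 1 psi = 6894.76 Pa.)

seawater: 1031 kg/m³ × 9.8 m/s² × 4183 m = 4.226×10^7 Pa = 6130 psi
schist: 2688 kg/m³ × 9.8 m/s² × 9278 m = 2.444×10^8 Pa = 35448 psi
gabbro: 3010 kg/m³ × 9.8 m/s² × 5194 m = 1.532×10^8 Pa = 22222 psi
Total = 6130 + 35448 + 22222 = 63799 psi

63800 psi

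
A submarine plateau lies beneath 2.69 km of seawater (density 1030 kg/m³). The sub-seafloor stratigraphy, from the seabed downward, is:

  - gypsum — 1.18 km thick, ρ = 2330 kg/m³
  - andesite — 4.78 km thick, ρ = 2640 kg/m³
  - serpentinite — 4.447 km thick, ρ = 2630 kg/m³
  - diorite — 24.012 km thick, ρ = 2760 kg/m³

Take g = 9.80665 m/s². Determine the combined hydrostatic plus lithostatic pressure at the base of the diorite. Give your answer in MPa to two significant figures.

940 MPa

seawater: 1030 kg/m³ × 9.80665 m/s² × 2690 m = 2.717×10^7 Pa = 27.17 MPa
gypsum: 2330 kg/m³ × 9.80665 m/s² × 1180 m = 2.696×10^7 Pa = 26.96 MPa
andesite: 2640 kg/m³ × 9.80665 m/s² × 4780 m = 1.238×10^8 Pa = 123.8 MPa
serpentinite: 2630 kg/m³ × 9.80665 m/s² × 4447 m = 1.147×10^8 Pa = 114.7 MPa
diorite: 2760 kg/m³ × 9.80665 m/s² × 24012 m = 6.499×10^8 Pa = 649.9 MPa
Total = 27.17 + 26.96 + 123.8 + 114.7 + 649.9 = 942.50 MPa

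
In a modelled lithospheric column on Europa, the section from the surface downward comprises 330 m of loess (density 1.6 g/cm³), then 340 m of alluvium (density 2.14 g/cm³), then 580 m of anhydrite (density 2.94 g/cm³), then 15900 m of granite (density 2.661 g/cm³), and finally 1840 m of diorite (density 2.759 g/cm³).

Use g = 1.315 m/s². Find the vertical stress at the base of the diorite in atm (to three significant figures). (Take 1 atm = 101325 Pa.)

loess: 1600 kg/m³ × 1.315 m/s² × 330 m = 6.943×10^5 Pa = 6.852 atm
alluvium: 2140 kg/m³ × 1.315 m/s² × 340 m = 9.568×10^5 Pa = 9.443 atm
anhydrite: 2940 kg/m³ × 1.315 m/s² × 580 m = 2.242×10^6 Pa = 22.13 atm
granite: 2661 kg/m³ × 1.315 m/s² × 15900 m = 5.564×10^7 Pa = 549.1 atm
diorite: 2759 kg/m³ × 1.315 m/s² × 1840 m = 6.676×10^6 Pa = 65.88 atm
Total = 6.852 + 9.443 + 22.13 + 549.1 + 65.88 = 653.41 atm

653 atm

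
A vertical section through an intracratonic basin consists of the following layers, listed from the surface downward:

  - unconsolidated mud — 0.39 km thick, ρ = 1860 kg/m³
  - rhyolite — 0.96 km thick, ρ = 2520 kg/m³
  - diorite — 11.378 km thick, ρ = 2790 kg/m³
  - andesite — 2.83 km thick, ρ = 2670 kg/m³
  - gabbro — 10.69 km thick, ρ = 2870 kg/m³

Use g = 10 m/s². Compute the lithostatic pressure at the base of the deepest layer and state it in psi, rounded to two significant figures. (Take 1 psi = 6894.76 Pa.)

110000 psi

unconsolidated mud: 1860 kg/m³ × 10 m/s² × 390 m = 7.254×10^6 Pa = 1052 psi
rhyolite: 2520 kg/m³ × 10 m/s² × 960 m = 2.419×10^7 Pa = 3509 psi
diorite: 2790 kg/m³ × 10 m/s² × 11378 m = 3.174×10^8 Pa = 46042 psi
andesite: 2670 kg/m³ × 10 m/s² × 2830 m = 7.556×10^7 Pa = 10959 psi
gabbro: 2870 kg/m³ × 10 m/s² × 10690 m = 3.068×10^8 Pa = 44498 psi
Total = 1052 + 3509 + 46042 + 10959 + 44498 = 1.0606×10^5 psi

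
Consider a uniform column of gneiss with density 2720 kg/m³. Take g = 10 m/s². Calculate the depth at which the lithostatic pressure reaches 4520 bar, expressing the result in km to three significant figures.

h = P/(ρg) = 4520 bar / (2720 kg/m³ × 10 m/s²) = 4.520×10^8 Pa / 27200 Pa/m = 16618 m
= 16.618 km

16.6 km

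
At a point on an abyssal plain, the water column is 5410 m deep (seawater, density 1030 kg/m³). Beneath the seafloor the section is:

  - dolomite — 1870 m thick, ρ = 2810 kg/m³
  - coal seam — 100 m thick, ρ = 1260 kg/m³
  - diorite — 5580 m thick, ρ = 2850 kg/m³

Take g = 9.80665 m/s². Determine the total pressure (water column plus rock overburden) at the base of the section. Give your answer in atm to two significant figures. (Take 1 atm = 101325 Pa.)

seawater: 1030 kg/m³ × 9.80665 m/s² × 5410 m = 5.465×10^7 Pa = 539.3 atm
dolomite: 2810 kg/m³ × 9.80665 m/s² × 1870 m = 5.153×10^7 Pa = 508.6 atm
coal seam: 1260 kg/m³ × 9.80665 m/s² × 100 m = 1.236×10^6 Pa = 12.19 atm
diorite: 2850 kg/m³ × 9.80665 m/s² × 5580 m = 1.560×10^8 Pa = 1539 atm
Total = 539.3 + 508.6 + 12.19 + 1539 = 2599.2 atm

2600 atm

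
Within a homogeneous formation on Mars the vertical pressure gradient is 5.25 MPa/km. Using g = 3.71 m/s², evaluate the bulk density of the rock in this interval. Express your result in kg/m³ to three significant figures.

1420 kg/m³

ρ = (dP/dz)/g = 5.25 MPa/km / 3.71 m/s² = 5250.0 Pa/m / 3.71 m/s² = 1415.1 kg/m³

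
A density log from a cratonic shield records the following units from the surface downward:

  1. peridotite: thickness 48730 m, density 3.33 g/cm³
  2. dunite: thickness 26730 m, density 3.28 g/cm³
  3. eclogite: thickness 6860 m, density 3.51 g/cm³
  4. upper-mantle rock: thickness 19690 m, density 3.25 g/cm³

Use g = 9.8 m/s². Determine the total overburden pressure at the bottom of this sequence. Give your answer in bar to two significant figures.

33000 bar

peridotite: 3330 kg/m³ × 9.8 m/s² × 48730 m = 1.590×10^9 Pa = 15903 bar
dunite: 3280 kg/m³ × 9.8 m/s² × 26730 m = 8.592×10^8 Pa = 8592 bar
eclogite: 3510 kg/m³ × 9.8 m/s² × 6860 m = 2.360×10^8 Pa = 2360 bar
upper-mantle rock: 3250 kg/m³ × 9.8 m/s² × 19690 m = 6.271×10^8 Pa = 6271 bar
Total = 15903 + 8592 + 2360 + 6271 = 33126 bar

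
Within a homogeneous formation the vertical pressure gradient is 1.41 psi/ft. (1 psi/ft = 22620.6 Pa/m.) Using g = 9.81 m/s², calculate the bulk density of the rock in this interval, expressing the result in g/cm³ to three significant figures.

ρ = (dP/dz)/g = 1.41 psi/ft / 9.81 m/s² = 31895 Pa/m / 9.81 m/s² = 3251.3 kg/m³
= 3.251 g/cm³

3.25 g/cm³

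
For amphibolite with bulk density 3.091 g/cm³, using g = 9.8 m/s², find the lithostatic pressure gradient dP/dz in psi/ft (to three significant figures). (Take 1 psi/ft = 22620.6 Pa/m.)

dP/dz = ρg = 3091 kg/m³ × 9.8 m/s² = 30292 Pa/m
= 30292 Pa/m × (1 psi/ft / 22621 Pa/m) = 1.3391 psi/ft

1.34 psi/ft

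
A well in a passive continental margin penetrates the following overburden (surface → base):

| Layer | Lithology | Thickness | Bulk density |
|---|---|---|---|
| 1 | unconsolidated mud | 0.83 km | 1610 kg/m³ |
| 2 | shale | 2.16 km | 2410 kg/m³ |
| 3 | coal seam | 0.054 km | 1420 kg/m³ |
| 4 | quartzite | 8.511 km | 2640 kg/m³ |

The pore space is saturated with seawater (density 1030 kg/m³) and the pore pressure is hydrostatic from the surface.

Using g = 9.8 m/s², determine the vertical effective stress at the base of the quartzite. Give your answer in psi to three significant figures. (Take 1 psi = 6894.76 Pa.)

24400 psi

Overburden (lithostatic) stress σ_v:
unconsolidated mud: 1610 kg/m³ × 9.8 m/s² × 830 m = 1.310×10^7 Pa = 13.10 MPa
shale: 2410 kg/m³ × 9.8 m/s² × 2160 m = 5.101×10^7 Pa = 51.01 MPa
coal seam: 1420 kg/m³ × 9.8 m/s² × 54 m = 7.515×10^5 Pa = 0.7515 MPa
quartzite: 2640 kg/m³ × 9.8 m/s² × 8511 m = 2.202×10^8 Pa = 220.2 MPa
Total = 13.10 + 51.01 + 0.7515 + 220.2 = 285.06 MPa
Pore pressure P_p = 1030 kg/m³ × 9.8 m/s² × 11555 m = 1.166×10^8 Pa = 116.6 MPa
Effective stress σ' = σ_v − P_p = 285.1 − 116.6 = 168.42 MPa = 24428 psi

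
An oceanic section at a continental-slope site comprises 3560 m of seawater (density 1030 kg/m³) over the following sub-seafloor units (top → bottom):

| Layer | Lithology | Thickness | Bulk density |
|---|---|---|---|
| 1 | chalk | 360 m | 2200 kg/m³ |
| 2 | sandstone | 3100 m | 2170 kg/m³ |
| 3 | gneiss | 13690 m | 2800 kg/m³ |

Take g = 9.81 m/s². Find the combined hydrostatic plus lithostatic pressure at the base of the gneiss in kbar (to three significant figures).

seawater: 1030 kg/m³ × 9.81 m/s² × 3560 m = 3.597×10^7 Pa = 0.3597 kbar
chalk: 2200 kg/m³ × 9.81 m/s² × 360 m = 7.770×10^6 Pa = 0.07770 kbar
sandstone: 2170 kg/m³ × 9.81 m/s² × 3100 m = 6.599×10^7 Pa = 0.6599 kbar
gneiss: 2800 kg/m³ × 9.81 m/s² × 13690 m = 3.760×10^8 Pa = 3.760 kbar
Total = 0.3597 + 0.07770 + 0.6599 + 3.760 = 4.8577 kbar

4.86 kbar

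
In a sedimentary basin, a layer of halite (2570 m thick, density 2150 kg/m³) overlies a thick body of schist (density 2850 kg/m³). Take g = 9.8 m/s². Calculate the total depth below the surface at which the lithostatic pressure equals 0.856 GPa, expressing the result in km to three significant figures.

31.3 km

Pressure at base of upper layers: 2150×9.8×2570 = 5.415×10^7 Pa = 0.05415 GPa
Remaining pressure to be supplied by schist: 8.560×10^8 − 5.415×10^7 = 8.019×10^8 Pa
Additional depth in schist = 8.019×10^8 Pa / (2850 kg/m³ × 9.8 m/s²) = 28709 m
Total depth = 2570 m + 28709 m = 31279 m
= 31.279 km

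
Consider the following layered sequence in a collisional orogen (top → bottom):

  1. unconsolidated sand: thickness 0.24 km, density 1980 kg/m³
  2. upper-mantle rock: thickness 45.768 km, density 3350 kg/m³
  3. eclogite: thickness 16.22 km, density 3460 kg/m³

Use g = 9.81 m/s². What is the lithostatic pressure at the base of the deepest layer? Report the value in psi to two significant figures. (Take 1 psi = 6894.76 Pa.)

unconsolidated sand: 1980 kg/m³ × 9.81 m/s² × 240 m = 4.662×10^6 Pa = 676.1 psi
upper-mantle rock: 3350 kg/m³ × 9.81 m/s² × 45768 m = 1.504×10^9 Pa = 2.182×10^5 psi
eclogite: 3460 kg/m³ × 9.81 m/s² × 16220 m = 5.505×10^8 Pa = 79850 psi
Total = 676.1 + 2.182×10^5 + 79850 = 2.9868×10^5 psi

300000 psi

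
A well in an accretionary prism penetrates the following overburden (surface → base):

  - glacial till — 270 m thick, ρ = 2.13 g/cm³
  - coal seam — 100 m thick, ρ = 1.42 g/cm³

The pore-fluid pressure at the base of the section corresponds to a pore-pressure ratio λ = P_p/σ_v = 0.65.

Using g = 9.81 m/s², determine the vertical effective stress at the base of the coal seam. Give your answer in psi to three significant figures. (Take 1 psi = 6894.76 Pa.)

Overburden (lithostatic) stress σ_v:
glacial till: 2130 kg/m³ × 9.81 m/s² × 270 m = 5.642×10^6 Pa = 5.642 MPa
coal seam: 1420 kg/m³ × 9.81 m/s² × 100 m = 1.393×10^6 Pa = 1.393 MPa
Total = 5.642 + 1.393 = 7.0348 MPa
Pore pressure P_p = λ·σ_v = 0.65 × 7.035 MPa = 4.573 MPa
Effective stress σ' = σ_v − P_p = 7.035 − 4.573 = 2.4622 MPa = 357.11 psi

357 psi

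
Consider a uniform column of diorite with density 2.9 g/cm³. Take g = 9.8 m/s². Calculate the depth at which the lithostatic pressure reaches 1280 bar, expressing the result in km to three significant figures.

h = P/(ρg) = 1280 bar / (2900 kg/m³ × 9.8 m/s²) = 1.280×10^8 Pa / 28420 Pa/m = 4503.9 m
= 4.5039 km

4.50 km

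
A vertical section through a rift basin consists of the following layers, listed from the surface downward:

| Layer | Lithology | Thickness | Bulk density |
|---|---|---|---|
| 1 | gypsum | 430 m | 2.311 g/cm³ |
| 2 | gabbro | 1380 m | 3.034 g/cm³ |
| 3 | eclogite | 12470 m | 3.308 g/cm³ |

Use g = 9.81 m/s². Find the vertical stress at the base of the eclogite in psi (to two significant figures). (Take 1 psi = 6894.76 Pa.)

66000 psi

gypsum: 2311 kg/m³ × 9.81 m/s² × 430 m = 9.748×10^6 Pa = 1414 psi
gabbro: 3034 kg/m³ × 9.81 m/s² × 1380 m = 4.107×10^7 Pa = 5957 psi
eclogite: 3308 kg/m³ × 9.81 m/s² × 12470 m = 4.047×10^8 Pa = 58692 psi
Total = 1414 + 5957 + 58692 = 66064 psi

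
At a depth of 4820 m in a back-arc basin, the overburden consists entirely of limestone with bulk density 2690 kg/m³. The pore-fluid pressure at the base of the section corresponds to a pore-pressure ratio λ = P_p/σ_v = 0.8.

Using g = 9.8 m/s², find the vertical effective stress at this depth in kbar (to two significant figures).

0.25 kbar

Overburden (lithostatic) stress σ_v:
limestone: 2690 kg/m³ × 9.8 m/s² × 4820 m = 1.271×10^8 Pa = 127.1 MPa
Pore pressure P_p = λ·σ_v = 0.8 × 127.1 MPa = 101.7 MPa
Effective stress σ' = σ_v − P_p = 127.1 − 101.7 = 25.413 MPa = 0.25413 kbar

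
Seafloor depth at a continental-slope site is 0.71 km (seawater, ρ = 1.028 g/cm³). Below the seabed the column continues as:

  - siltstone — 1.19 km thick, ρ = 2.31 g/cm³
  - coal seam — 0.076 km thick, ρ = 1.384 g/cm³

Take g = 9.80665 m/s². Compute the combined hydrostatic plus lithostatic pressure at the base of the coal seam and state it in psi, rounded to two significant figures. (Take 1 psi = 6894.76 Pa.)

5100 psi

seawater: 1028 kg/m³ × 9.80665 m/s² × 710 m = 7.158×10^6 Pa = 1038 psi
siltstone: 2310 kg/m³ × 9.80665 m/s² × 1190 m = 2.696×10^7 Pa = 3910 psi
coal seam: 1384 kg/m³ × 9.80665 m/s² × 76 m = 1.032×10^6 Pa = 149.6 psi
Total = 1038 + 3910 + 149.6 = 5097.6 psi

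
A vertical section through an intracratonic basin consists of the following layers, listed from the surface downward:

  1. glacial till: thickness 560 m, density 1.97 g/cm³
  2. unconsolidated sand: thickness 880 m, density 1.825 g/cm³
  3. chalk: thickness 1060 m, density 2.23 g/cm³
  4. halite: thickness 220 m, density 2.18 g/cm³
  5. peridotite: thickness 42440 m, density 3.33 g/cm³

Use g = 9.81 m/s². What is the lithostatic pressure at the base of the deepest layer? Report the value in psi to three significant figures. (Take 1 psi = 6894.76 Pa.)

glacial till: 1970 kg/m³ × 9.81 m/s² × 560 m = 1.082×10^7 Pa = 1570 psi
unconsolidated sand: 1825 kg/m³ × 9.81 m/s² × 880 m = 1.575×10^7 Pa = 2285 psi
chalk: 2230 kg/m³ × 9.81 m/s² × 1060 m = 2.319×10^7 Pa = 3363 psi
halite: 2180 kg/m³ × 9.81 m/s² × 220 m = 4.705×10^6 Pa = 682.4 psi
peridotite: 3330 kg/m³ × 9.81 m/s² × 42440 m = 1.386×10^9 Pa = 2.011×10^5 psi
Total = 1570 + 2285 + 3363 + 682.4 + 2.011×10^5 = 2.0898×10^5 psi

209000 psi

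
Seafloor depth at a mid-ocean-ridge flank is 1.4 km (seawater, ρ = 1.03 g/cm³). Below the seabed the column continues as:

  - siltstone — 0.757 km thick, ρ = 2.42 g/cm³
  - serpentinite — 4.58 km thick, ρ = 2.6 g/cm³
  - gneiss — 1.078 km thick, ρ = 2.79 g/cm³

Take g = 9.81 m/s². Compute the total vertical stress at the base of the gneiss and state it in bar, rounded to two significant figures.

1800 bar

seawater: 1030 kg/m³ × 9.81 m/s² × 1400 m = 1.415×10^7 Pa = 141.5 bar
siltstone: 2420 kg/m³ × 9.81 m/s² × 757 m = 1.797×10^7 Pa = 179.7 bar
serpentinite: 2600 kg/m³ × 9.81 m/s² × 4580 m = 1.168×10^8 Pa = 1168 bar
gneiss: 2790 kg/m³ × 9.81 m/s² × 1078 m = 2.950×10^7 Pa = 295.0 bar
Total = 141.5 + 179.7 + 1168 + 295.0 = 1784.4 bar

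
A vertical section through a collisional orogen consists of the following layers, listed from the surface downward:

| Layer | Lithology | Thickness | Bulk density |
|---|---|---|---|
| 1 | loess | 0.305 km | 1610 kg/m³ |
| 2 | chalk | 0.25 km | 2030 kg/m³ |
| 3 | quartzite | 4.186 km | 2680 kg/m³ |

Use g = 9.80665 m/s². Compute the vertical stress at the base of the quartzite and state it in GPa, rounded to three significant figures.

loess: 1610 kg/m³ × 9.80665 m/s² × 305 m = 4.816×10^6 Pa = 4.816×10^-3 GPa
chalk: 2030 kg/m³ × 9.80665 m/s² × 250 m = 4.977×10^6 Pa = 4.977×10^-3 GPa
quartzite: 2680 kg/m³ × 9.80665 m/s² × 4186 m = 1.100×10^8 Pa = 0.1100 GPa
Total = 4.816×10^-3 + 4.977×10^-3 + 0.1100 = 0.11981 GPa

0.120 GPa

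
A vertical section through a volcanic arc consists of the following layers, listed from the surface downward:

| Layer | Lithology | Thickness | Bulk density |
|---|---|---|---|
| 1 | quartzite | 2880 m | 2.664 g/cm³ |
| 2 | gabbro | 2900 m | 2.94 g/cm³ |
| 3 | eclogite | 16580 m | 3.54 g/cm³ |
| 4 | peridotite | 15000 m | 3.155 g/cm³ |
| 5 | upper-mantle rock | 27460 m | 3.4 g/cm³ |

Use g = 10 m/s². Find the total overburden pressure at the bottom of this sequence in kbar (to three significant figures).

quartzite: 2664 kg/m³ × 10 m/s² × 2880 m = 7.672×10^7 Pa = 0.7672 kbar
gabbro: 2940 kg/m³ × 10 m/s² × 2900 m = 8.526×10^7 Pa = 0.8526 kbar
eclogite: 3540 kg/m³ × 10 m/s² × 16580 m = 5.869×10^8 Pa = 5.869 kbar
peridotite: 3155 kg/m³ × 10 m/s² × 15000 m = 4.732×10^8 Pa = 4.732 kbar
upper-mantle rock: 3400 kg/m³ × 10 m/s² × 27460 m = 9.336×10^8 Pa = 9.336 kbar
Total = 0.7672 + 0.8526 + 5.869 + 4.732 + 9.336 = 21.558 kbar

21.6 kbar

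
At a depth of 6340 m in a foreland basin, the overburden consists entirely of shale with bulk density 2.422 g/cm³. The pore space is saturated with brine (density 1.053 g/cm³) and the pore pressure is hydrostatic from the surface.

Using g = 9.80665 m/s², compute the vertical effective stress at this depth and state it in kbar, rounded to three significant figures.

Overburden (lithostatic) stress σ_v:
shale: 2422 kg/m³ × 9.80665 m/s² × 6340 m = 1.506×10^8 Pa = 150.6 MPa
Pore pressure P_p = 1053 kg/m³ × 9.80665 m/s² × 6340 m = 6.547×10^7 Pa = 65.47 MPa
Effective stress σ' = σ_v − P_p = 150.6 − 65.47 = 85.116 MPa = 0.85116 kbar

0.851 kbar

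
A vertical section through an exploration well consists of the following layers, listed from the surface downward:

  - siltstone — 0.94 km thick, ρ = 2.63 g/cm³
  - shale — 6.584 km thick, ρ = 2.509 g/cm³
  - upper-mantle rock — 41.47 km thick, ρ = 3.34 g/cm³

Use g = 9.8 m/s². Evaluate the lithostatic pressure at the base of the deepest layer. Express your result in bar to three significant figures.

15400 bar

siltstone: 2630 kg/m³ × 9.8 m/s² × 940 m = 2.423×10^7 Pa = 242.3 bar
shale: 2509 kg/m³ × 9.8 m/s² × 6584 m = 1.619×10^8 Pa = 1619 bar
upper-mantle rock: 3340 kg/m³ × 9.8 m/s² × 41470 m = 1.357×10^9 Pa = 13574 bar
Total = 242.3 + 1619 + 13574 = 15435 bar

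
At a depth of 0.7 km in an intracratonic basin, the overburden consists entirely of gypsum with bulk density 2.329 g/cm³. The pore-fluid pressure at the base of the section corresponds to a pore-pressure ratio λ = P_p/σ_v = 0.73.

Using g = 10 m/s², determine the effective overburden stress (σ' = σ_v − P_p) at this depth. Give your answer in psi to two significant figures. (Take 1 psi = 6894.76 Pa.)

640 psi

Overburden (lithostatic) stress σ_v:
gypsum: 2329 kg/m³ × 10 m/s² × 700 m = 1.630×10^7 Pa = 16.30 MPa
Pore pressure P_p = λ·σ_v = 0.73 × 16.30 MPa = 11.90 MPa
Effective stress σ' = σ_v − P_p = 16.30 − 11.90 = 4.4018 MPa = 638.43 psi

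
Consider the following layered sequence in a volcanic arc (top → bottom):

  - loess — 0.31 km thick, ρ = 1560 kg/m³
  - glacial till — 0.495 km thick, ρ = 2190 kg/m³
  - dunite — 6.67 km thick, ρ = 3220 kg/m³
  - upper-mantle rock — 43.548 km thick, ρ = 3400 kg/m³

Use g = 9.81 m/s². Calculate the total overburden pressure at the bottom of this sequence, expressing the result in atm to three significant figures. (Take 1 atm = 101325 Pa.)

loess: 1560 kg/m³ × 9.81 m/s² × 310 m = 4.744×10^6 Pa = 46.82 atm
glacial till: 2190 kg/m³ × 9.81 m/s² × 495 m = 1.063×10^7 Pa = 105.0 atm
dunite: 3220 kg/m³ × 9.81 m/s² × 6670 m = 2.107×10^8 Pa = 2079 atm
upper-mantle rock: 3400 kg/m³ × 9.81 m/s² × 43548 m = 1.452×10^9 Pa = 14335 atm
Total = 46.82 + 105.0 + 2079 + 14335 = 16566 atm

16600 atm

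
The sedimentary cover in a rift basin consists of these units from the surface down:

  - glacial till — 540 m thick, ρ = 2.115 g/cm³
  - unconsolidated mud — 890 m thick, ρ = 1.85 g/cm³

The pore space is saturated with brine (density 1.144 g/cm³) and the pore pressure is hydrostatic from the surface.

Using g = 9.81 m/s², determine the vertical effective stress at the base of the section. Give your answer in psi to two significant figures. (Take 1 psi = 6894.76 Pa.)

1600 psi

Overburden (lithostatic) stress σ_v:
glacial till: 2115 kg/m³ × 9.81 m/s² × 540 m = 1.120×10^7 Pa = 11.20 MPa
unconsolidated mud: 1850 kg/m³ × 9.81 m/s² × 890 m = 1.615×10^7 Pa = 16.15 MPa
Total = 11.20 + 16.15 = 27.356 MPa
Pore pressure P_p = 1144 kg/m³ × 9.81 m/s² × 1430 m = 1.605×10^7 Pa = 16.05 MPa
Effective stress σ' = σ_v − P_p = 27.36 − 16.05 = 11.308 MPa = 1640.1 psi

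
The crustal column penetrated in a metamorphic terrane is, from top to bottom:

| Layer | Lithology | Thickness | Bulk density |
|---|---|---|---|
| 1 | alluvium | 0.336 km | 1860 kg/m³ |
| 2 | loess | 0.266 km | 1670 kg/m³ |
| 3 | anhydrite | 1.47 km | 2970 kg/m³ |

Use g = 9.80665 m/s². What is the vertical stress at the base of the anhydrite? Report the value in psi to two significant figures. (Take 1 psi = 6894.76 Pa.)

7700 psi

alluvium: 1860 kg/m³ × 9.80665 m/s² × 336 m = 6.129×10^6 Pa = 888.9 psi
loess: 1670 kg/m³ × 9.80665 m/s² × 266 m = 4.356×10^6 Pa = 631.8 psi
anhydrite: 2970 kg/m³ × 9.80665 m/s² × 1470 m = 4.281×10^7 Pa = 6210 psi
Total = 888.9 + 631.8 + 6210 = 7730.5 psi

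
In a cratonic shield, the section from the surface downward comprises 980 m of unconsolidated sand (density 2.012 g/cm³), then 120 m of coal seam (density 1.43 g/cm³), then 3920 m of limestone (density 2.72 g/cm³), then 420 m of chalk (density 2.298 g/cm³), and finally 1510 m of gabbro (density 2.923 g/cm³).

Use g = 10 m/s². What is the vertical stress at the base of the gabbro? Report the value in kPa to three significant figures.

182000 kPa

unconsolidated sand: 2012 kg/m³ × 10 m/s² × 980 m = 1.972×10^7 Pa = 19718 kPa
coal seam: 1430 kg/m³ × 10 m/s² × 120 m = 1.716×10^6 Pa = 1716 kPa
limestone: 2720 kg/m³ × 10 m/s² × 3920 m = 1.066×10^8 Pa = 1.066×10^5 kPa
chalk: 2298 kg/m³ × 10 m/s² × 420 m = 9.652×10^6 Pa = 9652 kPa
gabbro: 2923 kg/m³ × 10 m/s² × 1510 m = 4.414×10^7 Pa = 44137 kPa
Total = 19718 + 1716 + 1.066×10^5 + 9652 + 44137 = 1.8185×10^5 kPa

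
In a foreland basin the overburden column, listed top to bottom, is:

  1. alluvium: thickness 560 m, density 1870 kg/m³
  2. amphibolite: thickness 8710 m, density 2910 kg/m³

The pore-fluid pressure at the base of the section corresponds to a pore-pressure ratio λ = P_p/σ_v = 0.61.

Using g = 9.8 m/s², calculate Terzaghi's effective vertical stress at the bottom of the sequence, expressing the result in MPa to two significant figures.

Overburden (lithostatic) stress σ_v:
alluvium: 1870 kg/m³ × 9.8 m/s² × 560 m = 1.026×10^7 Pa = 10.26 MPa
amphibolite: 2910 kg/m³ × 9.8 m/s² × 8710 m = 2.484×10^8 Pa = 248.4 MPa
Total = 10.26 + 248.4 = 258.65 MPa
Pore pressure P_p = λ·σ_v = 0.61 × 258.7 MPa = 157.8 MPa
Effective stress σ' = σ_v − P_p = 258.7 − 157.8 = 100.88 MPa

100 MPa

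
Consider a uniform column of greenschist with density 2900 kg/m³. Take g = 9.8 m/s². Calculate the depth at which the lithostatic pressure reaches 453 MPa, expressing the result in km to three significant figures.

15.9 km

h = P/(ρg) = 453 MPa / (2900 kg/m³ × 9.8 m/s²) = 4.530×10^8 Pa / 28420 Pa/m = 15939 m
= 15.939 km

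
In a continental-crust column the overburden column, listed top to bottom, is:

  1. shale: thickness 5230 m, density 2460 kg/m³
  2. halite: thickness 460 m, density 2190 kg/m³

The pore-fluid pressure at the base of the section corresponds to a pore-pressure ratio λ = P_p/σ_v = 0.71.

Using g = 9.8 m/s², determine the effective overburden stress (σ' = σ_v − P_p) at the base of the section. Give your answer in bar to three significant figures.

Overburden (lithostatic) stress σ_v:
shale: 2460 kg/m³ × 9.8 m/s² × 5230 m = 1.261×10^8 Pa = 126.1 MPa
halite: 2190 kg/m³ × 9.8 m/s² × 460 m = 9.873×10^6 Pa = 9.873 MPa
Total = 126.1 + 9.873 = 135.96 MPa
Pore pressure P_p = λ·σ_v = 0.71 × 136.0 MPa = 96.53 MPa
Effective stress σ' = σ_v − P_p = 136.0 − 96.53 = 39.428 MPa = 394.28 bar

394 bar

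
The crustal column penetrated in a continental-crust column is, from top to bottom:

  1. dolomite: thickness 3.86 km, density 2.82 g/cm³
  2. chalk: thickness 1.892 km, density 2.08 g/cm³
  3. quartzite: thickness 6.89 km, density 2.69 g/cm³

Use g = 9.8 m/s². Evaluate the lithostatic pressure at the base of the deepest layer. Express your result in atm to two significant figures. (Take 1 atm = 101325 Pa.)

3200 atm

dolomite: 2820 kg/m³ × 9.8 m/s² × 3860 m = 1.067×10^8 Pa = 1053 atm
chalk: 2080 kg/m³ × 9.8 m/s² × 1892 m = 3.857×10^7 Pa = 380.6 atm
quartzite: 2690 kg/m³ × 9.8 m/s² × 6890 m = 1.816×10^8 Pa = 1793 atm
Total = 1053 + 380.6 + 1793 = 3226.0 atm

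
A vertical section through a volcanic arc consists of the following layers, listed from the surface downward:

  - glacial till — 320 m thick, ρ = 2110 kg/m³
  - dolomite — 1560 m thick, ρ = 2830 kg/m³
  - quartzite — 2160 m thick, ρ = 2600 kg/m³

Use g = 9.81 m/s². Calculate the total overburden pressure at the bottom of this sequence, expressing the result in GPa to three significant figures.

0.105 GPa

glacial till: 2110 kg/m³ × 9.81 m/s² × 320 m = 6.624×10^6 Pa = 6.624×10^-3 GPa
dolomite: 2830 kg/m³ × 9.81 m/s² × 1560 m = 4.331×10^7 Pa = 0.04331 GPa
quartzite: 2600 kg/m³ × 9.81 m/s² × 2160 m = 5.509×10^7 Pa = 0.05509 GPa
Total = 6.624×10^-3 + 0.04331 + 0.05509 = 0.10503 GPa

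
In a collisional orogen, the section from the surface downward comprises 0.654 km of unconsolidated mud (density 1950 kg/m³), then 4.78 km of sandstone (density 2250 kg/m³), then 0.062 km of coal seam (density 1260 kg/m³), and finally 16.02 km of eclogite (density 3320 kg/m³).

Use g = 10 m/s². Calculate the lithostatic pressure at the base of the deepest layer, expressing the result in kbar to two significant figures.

unconsolidated mud: 1950 kg/m³ × 10 m/s² × 654 m = 1.275×10^7 Pa = 0.1275 kbar
sandstone: 2250 kg/m³ × 10 m/s² × 4780 m = 1.075×10^8 Pa = 1.075 kbar
coal seam: 1260 kg/m³ × 10 m/s² × 62 m = 7.812×10^5 Pa = 7.812×10^-3 kbar
eclogite: 3320 kg/m³ × 10 m/s² × 16020 m = 5.319×10^8 Pa = 5.319 kbar
Total = 0.1275 + 1.075 + 7.812×10^-3 + 5.319 = 6.5295 kbar

6.5 kbar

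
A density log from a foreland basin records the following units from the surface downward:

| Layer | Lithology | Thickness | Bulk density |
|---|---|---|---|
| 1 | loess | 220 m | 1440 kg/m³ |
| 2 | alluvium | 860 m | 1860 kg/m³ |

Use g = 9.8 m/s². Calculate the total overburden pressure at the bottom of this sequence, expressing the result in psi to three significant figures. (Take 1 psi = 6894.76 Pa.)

loess: 1440 kg/m³ × 9.8 m/s² × 220 m = 3.105×10^6 Pa = 450.3 psi
alluvium: 1860 kg/m³ × 9.8 m/s² × 860 m = 1.568×10^7 Pa = 2274 psi
Total = 450.3 + 2274 = 2723.9 psi

2720 psi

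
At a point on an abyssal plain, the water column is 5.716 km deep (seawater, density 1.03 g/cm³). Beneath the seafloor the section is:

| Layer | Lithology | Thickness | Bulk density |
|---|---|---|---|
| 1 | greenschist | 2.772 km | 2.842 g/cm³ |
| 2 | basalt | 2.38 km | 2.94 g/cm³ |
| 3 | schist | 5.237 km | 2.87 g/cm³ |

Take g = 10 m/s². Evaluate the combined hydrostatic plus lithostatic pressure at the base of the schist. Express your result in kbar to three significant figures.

seawater: 1030 kg/m³ × 10 m/s² × 5716 m = 5.887×10^7 Pa = 0.5887 kbar
greenschist: 2842 kg/m³ × 10 m/s² × 2772 m = 7.878×10^7 Pa = 0.7878 kbar
basalt: 2940 kg/m³ × 10 m/s² × 2380 m = 6.997×10^7 Pa = 0.6997 kbar
schist: 2870 kg/m³ × 10 m/s² × 5237 m = 1.503×10^8 Pa = 1.503 kbar
Total = 0.5887 + 0.7878 + 0.6997 + 1.503 = 3.5793 kbar

3.58 kbar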